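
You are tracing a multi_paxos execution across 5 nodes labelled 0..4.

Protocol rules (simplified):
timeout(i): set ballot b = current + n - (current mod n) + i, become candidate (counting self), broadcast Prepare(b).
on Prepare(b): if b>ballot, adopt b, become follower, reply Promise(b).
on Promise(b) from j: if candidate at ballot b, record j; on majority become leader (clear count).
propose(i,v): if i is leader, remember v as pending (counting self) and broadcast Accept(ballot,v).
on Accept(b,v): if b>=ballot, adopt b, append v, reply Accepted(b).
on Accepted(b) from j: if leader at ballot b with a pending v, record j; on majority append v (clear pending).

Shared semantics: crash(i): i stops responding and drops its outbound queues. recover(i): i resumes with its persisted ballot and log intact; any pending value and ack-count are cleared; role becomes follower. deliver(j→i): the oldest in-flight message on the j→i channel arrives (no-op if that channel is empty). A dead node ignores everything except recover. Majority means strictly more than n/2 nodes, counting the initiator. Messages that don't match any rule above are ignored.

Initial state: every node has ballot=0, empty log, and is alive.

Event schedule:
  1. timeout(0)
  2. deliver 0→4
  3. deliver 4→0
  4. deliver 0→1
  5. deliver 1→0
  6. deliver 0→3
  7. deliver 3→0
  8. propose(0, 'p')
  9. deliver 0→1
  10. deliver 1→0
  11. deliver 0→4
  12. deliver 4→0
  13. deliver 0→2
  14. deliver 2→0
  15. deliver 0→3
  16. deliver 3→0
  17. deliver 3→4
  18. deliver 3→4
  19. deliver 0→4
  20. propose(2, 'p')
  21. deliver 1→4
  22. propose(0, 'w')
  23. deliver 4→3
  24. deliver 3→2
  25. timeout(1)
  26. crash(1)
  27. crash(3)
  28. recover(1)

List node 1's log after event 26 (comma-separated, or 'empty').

1. timeout(0):  <0:cand b5 ->
2. deliver 0→4:  <4:foll b5 ->
3. deliver 4→0:  nop
4. deliver 0→1:  <1:foll b5 ->
5. deliver 1→0:  <0:lead b5 ->
6. deliver 0→3:  <3:foll b5 ->
7. deliver 3→0:  nop
8. propose(0,'p'):  nop
9. deliver 0→1:  <1:foll b5 p>
10. deliver 1→0:  nop
11. deliver 0→4:  <4:foll b5 p>
12. deliver 4→0:  <0:lead b5 p>
13. deliver 0→2:  <2:foll b5 ->
14. deliver 2→0:  nop
15. deliver 0→3:  <3:foll b5 p>
16. deliver 3→0:  nop
17. deliver 3→4:  nop
18. deliver 3→4:  nop
19. deliver 0→4:  nop
20. propose(2,'p'):  nop
21. deliver 1→4:  nop
22. propose(0,'w'):  nop
23. deliver 4→3:  nop
24. deliver 3→2:  nop
25. timeout(1):  <1:cand b11 p>
26. crash(1):  <1:✗cand b11 p>

p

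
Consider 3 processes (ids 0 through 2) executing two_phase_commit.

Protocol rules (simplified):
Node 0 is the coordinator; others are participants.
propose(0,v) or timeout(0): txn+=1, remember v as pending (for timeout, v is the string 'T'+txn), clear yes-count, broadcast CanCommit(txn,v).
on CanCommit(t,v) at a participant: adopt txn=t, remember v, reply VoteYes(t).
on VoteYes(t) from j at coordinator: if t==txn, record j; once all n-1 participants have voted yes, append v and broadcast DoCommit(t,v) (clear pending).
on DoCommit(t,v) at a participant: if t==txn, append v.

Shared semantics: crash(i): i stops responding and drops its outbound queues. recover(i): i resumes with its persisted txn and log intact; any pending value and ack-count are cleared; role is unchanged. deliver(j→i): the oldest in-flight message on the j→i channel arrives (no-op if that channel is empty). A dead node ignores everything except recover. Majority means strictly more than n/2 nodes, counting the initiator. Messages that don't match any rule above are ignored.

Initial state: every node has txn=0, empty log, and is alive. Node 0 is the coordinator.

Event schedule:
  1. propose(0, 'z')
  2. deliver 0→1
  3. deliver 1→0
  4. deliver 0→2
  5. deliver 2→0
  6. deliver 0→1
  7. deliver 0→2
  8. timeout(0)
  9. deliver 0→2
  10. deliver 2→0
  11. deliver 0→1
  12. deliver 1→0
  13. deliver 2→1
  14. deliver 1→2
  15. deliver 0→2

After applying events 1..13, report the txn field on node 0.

2

step 1 propose(0,'z'): 0={coor,t=1,log=-}
step 2 deliver 0→1: 1={part,t=1,log=-}
step 3 deliver 1→0: —
step 4 deliver 0→2: 2={part,t=1,log=-}
step 5 deliver 2→0: 0={coor,t=1,log=z}
step 6 deliver 0→1: 1={part,t=1,log=z}
step 7 deliver 0→2: 2={part,t=1,log=z}
step 8 timeout(0): 0={coor,t=2,log=z}
step 9 deliver 0→2: 2={part,t=2,log=z}
step 10 deliver 2→0: —
step 11 deliver 0→1: 1={part,t=2,log=z}
step 12 deliver 1→0: 0={coor,t=2,log=z,T2}
step 13 deliver 2→1: —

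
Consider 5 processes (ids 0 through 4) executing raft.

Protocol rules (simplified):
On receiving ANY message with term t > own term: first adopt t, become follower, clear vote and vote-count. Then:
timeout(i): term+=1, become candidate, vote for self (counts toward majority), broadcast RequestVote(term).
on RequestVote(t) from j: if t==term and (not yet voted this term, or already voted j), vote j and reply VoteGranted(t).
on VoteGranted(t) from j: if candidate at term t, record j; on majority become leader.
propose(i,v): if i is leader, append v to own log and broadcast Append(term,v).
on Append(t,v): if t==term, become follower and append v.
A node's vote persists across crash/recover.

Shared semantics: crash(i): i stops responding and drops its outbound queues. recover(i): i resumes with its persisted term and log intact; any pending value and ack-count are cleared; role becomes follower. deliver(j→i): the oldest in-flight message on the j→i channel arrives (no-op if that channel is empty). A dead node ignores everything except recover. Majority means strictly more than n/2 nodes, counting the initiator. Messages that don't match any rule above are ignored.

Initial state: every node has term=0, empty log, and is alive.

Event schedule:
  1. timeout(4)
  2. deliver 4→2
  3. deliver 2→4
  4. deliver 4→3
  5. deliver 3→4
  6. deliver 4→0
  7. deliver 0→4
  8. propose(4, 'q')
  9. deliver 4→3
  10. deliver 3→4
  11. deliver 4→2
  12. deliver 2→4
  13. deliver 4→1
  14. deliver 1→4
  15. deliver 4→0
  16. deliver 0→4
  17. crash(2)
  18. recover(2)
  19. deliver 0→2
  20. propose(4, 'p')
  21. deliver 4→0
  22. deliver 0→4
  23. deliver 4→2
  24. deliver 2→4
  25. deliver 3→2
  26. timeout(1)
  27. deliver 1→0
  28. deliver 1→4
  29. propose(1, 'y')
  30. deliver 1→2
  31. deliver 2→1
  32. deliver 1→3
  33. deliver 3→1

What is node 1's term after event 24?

1

1. timeout(4):  <4:cand t1 ->
2. deliver 4→2:  <2:foll t1 ->
3. deliver 2→4:  nop
4. deliver 4→3:  <3:foll t1 ->
5. deliver 3→4:  <4:lead t1 ->
6. deliver 4→0:  <0:foll t1 ->
7. deliver 0→4:  nop
8. propose(4,'q'):  <4:lead t1 q>
9. deliver 4→3:  <3:foll t1 q>
10. deliver 3→4:  nop
11. deliver 4→2:  <2:foll t1 q>
12. deliver 2→4:  nop
13. deliver 4→1:  <1:foll t1 ->
14. deliver 1→4:  nop
15. deliver 4→0:  <0:foll t1 q>
16. deliver 0→4:  nop
17. crash(2):  <2:✗foll t1 q>
18. recover(2):  <2:foll t1 q>
19. deliver 0→2:  nop
20. propose(4,'p'):  <4:lead t1 q,p>
21. deliver 4→0:  <0:foll t1 q,p>
22. deliver 0→4:  nop
23. deliver 4→2:  <2:foll t1 q,p>
24. deliver 2→4:  nop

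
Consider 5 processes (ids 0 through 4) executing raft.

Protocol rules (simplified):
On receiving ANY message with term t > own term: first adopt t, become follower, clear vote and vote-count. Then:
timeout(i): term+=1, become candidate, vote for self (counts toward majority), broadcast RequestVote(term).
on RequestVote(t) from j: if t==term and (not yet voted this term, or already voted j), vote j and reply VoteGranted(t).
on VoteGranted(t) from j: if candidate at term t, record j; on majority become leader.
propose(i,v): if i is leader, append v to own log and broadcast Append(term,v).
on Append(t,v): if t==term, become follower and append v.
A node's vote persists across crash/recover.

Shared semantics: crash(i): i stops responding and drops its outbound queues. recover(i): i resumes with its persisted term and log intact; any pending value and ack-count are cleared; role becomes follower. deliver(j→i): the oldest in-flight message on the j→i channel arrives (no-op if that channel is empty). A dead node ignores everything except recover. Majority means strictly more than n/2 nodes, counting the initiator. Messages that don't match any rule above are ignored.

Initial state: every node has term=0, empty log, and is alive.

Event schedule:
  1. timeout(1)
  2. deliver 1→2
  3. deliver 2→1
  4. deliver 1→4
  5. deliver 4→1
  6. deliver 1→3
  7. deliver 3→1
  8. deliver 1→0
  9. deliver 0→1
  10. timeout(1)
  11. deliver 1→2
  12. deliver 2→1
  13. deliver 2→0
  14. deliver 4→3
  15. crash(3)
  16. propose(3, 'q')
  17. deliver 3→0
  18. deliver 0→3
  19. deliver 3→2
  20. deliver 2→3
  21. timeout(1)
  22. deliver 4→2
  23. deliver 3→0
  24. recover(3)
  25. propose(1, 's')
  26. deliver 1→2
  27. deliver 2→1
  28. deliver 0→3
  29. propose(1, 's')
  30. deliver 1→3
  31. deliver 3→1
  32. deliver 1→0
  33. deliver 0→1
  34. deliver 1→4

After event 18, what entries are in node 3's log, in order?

e1 timeout(1): 1[cand,t=1,-]
e2 deliver 1→2: 2[foll,t=1,-]
e3 deliver 2→1: ·
e4 deliver 1→4: 4[foll,t=1,-]
e5 deliver 4→1: 1[lead,t=1,-]
e6 deliver 1→3: 3[foll,t=1,-]
e7 deliver 3→1: ·
e8 deliver 1→0: 0[foll,t=1,-]
e9 deliver 0→1: ·
e10 timeout(1): 1[cand,t=2,-]
e11 deliver 1→2: 2[foll,t=2,-]
e12 deliver 2→1: ·
e13 deliver 2→0: ·
e14 deliver 4→3: ·
e15 crash(3): 3[✗foll,t=1,-]
e16 propose(3,'q'): ·
e17 deliver 3→0: ·
e18 deliver 0→3: ·

empty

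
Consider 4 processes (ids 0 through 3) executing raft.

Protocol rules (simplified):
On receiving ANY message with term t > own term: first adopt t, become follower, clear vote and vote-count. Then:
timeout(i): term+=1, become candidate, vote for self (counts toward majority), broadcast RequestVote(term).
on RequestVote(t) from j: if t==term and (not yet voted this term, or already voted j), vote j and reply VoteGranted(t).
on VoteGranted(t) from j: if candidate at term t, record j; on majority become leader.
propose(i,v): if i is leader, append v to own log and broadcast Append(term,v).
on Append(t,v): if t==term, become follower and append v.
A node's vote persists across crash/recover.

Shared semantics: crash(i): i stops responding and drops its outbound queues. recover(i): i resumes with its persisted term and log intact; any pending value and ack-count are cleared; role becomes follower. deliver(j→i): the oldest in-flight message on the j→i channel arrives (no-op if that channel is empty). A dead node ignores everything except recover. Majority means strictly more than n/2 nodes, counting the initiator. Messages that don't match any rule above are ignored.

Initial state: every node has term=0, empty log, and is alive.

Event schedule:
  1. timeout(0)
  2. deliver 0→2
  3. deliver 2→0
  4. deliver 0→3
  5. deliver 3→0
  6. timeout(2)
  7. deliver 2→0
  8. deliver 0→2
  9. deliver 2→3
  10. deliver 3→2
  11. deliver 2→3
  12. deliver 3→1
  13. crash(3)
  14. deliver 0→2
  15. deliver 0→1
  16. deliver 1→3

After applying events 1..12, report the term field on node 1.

0

e1 timeout(0): 0[cand,t=1,-]
e2 deliver 0→2: 2[foll,t=1,-]
e3 deliver 2→0: ·
e4 deliver 0→3: 3[foll,t=1,-]
e5 deliver 3→0: 0[lead,t=1,-]
e6 timeout(2): 2[cand,t=2,-]
e7 deliver 2→0: 0[foll,t=2,-]
e8 deliver 0→2: ·
e9 deliver 2→3: 3[foll,t=2,-]
e10 deliver 3→2: 2[lead,t=2,-]
e11 deliver 2→3: ·
e12 deliver 3→1: ·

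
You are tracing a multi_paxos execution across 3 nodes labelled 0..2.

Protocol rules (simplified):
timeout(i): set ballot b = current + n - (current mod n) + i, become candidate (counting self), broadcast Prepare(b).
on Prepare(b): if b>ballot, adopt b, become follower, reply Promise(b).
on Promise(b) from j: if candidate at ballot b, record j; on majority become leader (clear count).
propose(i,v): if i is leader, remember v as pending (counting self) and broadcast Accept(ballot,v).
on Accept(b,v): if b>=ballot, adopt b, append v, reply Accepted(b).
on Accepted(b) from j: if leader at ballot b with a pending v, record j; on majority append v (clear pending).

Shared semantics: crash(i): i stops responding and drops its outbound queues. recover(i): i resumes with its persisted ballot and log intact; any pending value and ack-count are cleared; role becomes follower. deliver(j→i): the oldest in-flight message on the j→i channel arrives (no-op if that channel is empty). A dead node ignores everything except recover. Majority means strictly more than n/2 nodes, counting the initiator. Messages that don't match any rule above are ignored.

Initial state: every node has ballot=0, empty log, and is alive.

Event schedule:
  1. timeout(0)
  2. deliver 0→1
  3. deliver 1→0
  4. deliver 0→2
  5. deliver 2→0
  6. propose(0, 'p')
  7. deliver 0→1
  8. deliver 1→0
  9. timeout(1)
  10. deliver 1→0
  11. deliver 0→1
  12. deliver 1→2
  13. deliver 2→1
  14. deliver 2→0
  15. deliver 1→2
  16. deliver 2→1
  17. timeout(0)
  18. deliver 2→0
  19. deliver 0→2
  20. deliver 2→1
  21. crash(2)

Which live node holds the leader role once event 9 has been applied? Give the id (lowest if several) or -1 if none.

0

after 1 — timeout(0): n0:cand/b3/[-]
after 2 — deliver 0→1: n1:foll/b3/[-]
after 3 — deliver 1→0: n0:lead/b3/[-]
after 4 — deliver 0→2: n2:foll/b3/[-]
after 5 — deliver 2→0: ·
after 6 — propose(0,'p'): ·
after 7 — deliver 0→1: n1:foll/b3/[p]
after 8 — deliver 1→0: n0:lead/b3/[p]
after 9 — timeout(1): n1:cand/b7/[p]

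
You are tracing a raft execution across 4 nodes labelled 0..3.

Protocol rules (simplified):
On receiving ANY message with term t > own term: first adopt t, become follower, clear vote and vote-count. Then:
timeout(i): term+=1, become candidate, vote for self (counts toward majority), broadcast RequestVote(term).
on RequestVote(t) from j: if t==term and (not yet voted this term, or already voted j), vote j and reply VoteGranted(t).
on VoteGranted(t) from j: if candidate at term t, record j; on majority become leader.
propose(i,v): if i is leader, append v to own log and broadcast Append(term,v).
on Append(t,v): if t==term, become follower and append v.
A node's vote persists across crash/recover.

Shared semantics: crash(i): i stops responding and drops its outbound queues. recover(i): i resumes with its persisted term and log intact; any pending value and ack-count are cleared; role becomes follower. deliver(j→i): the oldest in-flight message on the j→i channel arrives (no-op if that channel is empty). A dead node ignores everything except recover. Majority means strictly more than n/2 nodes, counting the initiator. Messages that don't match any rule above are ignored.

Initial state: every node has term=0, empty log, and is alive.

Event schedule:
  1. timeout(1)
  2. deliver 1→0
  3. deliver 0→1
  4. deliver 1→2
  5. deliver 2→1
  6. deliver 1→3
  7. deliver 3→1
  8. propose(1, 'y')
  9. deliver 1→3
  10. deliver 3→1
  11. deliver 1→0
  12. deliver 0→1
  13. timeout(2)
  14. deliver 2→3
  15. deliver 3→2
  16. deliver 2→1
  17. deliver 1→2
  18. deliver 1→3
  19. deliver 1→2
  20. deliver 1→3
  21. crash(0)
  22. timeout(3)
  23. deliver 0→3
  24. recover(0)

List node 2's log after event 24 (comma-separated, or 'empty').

after 1 — timeout(1): n1:cand/t1/[-]
after 2 — deliver 1→0: n0:foll/t1/[-]
after 3 — deliver 0→1: ·
after 4 — deliver 1→2: n2:foll/t1/[-]
after 5 — deliver 2→1: n1:lead/t1/[-]
after 6 — deliver 1→3: n3:foll/t1/[-]
after 7 — deliver 3→1: ·
after 8 — propose(1,'y'): n1:lead/t1/[y]
after 9 — deliver 1→3: n3:foll/t1/[y]
after 10 — deliver 3→1: ·
after 11 — deliver 1→0: n0:foll/t1/[y]
after 12 — deliver 0→1: ·
after 13 — timeout(2): n2:cand/t2/[-]
after 14 — deliver 2→3: n3:foll/t2/[y]
after 15 — deliver 3→2: ·
after 16 — deliver 2→1: n1:foll/t2/[y]
after 17 — deliver 1→2: ·
after 18 — deliver 1→3: ·
after 19 — deliver 1→2: n2:lead/t2/[-]
after 20 — deliver 1→3: ·
after 21 — crash(0): n0:✗foll/t1/[y]
after 22 — timeout(3): n3:cand/t3/[y]
after 23 — deliver 0→3: ·
after 24 — recover(0): n0:foll/t1/[y]

empty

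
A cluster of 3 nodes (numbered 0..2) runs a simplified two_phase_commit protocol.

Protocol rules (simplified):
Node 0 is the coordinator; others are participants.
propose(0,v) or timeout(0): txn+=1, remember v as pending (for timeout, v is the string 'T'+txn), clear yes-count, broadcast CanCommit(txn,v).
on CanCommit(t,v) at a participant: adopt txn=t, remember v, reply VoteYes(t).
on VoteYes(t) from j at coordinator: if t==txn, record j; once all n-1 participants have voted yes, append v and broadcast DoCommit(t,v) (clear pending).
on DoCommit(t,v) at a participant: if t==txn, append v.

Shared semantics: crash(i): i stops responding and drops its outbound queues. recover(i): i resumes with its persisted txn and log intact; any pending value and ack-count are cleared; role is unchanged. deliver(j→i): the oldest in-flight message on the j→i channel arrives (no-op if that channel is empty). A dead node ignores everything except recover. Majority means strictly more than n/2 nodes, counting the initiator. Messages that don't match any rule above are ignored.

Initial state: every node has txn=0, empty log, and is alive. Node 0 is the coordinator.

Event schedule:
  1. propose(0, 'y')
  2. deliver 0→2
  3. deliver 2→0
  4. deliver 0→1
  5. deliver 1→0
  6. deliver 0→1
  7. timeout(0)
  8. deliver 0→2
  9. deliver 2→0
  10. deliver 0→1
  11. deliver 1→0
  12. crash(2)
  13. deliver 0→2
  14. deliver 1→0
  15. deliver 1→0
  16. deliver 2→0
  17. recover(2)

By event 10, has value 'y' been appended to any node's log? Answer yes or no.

after 1 — propose(0,'y'): n0:coor/t1/[-]
after 2 — deliver 0→2: n2:part/t1/[-]
after 3 — deliver 2→0: ·
after 4 — deliver 0→1: n1:part/t1/[-]
after 5 — deliver 1→0: n0:coor/t1/[y]
after 6 — deliver 0→1: n1:part/t1/[y]
after 7 — timeout(0): n0:coor/t2/[y]
after 8 — deliver 0→2: n2:part/t1/[y]
after 9 — deliver 2→0: ·
after 10 — deliver 0→1: n1:part/t2/[y]

yes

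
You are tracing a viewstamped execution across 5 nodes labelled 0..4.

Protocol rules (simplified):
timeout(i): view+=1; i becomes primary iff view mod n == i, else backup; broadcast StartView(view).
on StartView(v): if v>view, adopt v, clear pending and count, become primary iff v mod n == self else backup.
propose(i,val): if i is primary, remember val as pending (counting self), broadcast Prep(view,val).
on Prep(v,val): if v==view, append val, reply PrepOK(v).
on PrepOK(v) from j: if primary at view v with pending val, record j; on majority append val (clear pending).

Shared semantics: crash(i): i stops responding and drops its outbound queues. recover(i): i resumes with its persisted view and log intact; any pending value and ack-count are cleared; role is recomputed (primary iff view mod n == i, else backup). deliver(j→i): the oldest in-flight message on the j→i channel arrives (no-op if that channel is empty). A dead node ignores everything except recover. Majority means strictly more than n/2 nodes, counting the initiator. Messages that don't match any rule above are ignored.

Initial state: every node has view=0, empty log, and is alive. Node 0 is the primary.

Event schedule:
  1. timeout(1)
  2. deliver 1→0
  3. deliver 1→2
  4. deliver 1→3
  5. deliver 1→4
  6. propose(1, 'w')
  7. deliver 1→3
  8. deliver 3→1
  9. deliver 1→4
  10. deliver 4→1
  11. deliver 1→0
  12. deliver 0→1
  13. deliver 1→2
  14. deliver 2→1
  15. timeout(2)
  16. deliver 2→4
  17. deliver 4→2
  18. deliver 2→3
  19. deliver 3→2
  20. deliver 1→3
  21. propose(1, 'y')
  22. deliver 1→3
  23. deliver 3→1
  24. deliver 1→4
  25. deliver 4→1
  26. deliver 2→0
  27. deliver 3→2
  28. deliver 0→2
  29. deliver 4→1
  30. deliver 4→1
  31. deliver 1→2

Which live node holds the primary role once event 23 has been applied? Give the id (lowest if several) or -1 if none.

1

1. timeout(1):  <1:prim v1 ->
2. deliver 1→0:  <0:back v1 ->
3. deliver 1→2:  <2:back v1 ->
4. deliver 1→3:  <3:back v1 ->
5. deliver 1→4:  <4:back v1 ->
6. propose(1,'w'):  nop
7. deliver 1→3:  <3:back v1 w>
8. deliver 3→1:  nop
9. deliver 1→4:  <4:back v1 w>
10. deliver 4→1:  <1:prim v1 w>
11. deliver 1→0:  <0:back v1 w>
12. deliver 0→1:  nop
13. deliver 1→2:  <2:back v1 w>
14. deliver 2→1:  nop
15. timeout(2):  <2:prim v2 w>
16. deliver 2→4:  <4:back v2 w>
17. deliver 4→2:  nop
18. deliver 2→3:  <3:back v2 w>
19. deliver 3→2:  nop
20. deliver 1→3:  nop
21. propose(1,'y'):  nop
22. deliver 1→3:  nop
23. deliver 3→1:  nop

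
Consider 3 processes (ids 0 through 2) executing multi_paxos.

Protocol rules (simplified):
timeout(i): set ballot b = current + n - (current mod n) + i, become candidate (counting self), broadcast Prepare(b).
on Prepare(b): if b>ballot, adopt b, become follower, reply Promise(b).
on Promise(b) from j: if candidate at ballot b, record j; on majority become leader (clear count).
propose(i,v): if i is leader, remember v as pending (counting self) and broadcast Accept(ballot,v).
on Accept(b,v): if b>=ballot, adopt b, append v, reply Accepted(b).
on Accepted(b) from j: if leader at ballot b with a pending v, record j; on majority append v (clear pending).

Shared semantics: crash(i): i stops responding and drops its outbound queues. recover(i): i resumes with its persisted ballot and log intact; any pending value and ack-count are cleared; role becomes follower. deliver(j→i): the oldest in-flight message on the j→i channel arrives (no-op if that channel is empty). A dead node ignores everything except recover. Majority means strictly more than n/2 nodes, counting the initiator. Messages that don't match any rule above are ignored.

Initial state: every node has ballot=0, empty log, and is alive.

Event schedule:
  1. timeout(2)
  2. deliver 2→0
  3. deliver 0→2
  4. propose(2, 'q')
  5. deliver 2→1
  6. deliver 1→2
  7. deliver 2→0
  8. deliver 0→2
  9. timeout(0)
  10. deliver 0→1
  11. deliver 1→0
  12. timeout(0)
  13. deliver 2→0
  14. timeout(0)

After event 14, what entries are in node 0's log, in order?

[1] timeout(2) → N2(cand b5 [-])
[2] deliver 2→0 → N0(foll b5 [-])
[3] deliver 0→2 → N2(lead b5 [-])
[4] propose(2,'q') → ∅
[5] deliver 2→1 → N1(foll b5 [-])
[6] deliver 1→2 → ∅
[7] deliver 2→0 → N0(foll b5 [q])
[8] deliver 0→2 → N2(lead b5 [q])
[9] timeout(0) → N0(cand b6 [q])
[10] deliver 0→1 → N1(foll b6 [-])
[11] deliver 1→0 → N0(lead b6 [q])
[12] timeout(0) → N0(cand b9 [q])
[13] deliver 2→0 → ∅
[14] timeout(0) → N0(cand b12 [q])

q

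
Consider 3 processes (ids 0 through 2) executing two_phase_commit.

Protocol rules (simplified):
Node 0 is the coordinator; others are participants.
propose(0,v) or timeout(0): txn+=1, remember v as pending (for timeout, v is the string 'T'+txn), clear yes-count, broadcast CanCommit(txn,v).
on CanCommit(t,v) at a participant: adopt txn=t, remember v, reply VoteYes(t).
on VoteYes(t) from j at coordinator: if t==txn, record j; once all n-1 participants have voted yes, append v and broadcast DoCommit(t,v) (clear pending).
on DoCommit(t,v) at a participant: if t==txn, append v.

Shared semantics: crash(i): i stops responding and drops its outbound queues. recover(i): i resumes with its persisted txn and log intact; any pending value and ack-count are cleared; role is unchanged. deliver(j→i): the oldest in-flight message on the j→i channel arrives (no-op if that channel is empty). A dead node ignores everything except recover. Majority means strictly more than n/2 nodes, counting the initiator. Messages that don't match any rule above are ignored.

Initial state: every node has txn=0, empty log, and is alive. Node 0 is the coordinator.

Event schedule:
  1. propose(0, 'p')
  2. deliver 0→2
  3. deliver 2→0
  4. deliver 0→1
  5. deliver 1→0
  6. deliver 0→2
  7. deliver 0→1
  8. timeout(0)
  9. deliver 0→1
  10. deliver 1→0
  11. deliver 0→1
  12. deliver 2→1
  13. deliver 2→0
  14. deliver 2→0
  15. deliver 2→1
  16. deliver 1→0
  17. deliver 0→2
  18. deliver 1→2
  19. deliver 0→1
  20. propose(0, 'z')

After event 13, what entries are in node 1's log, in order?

p

e1 propose(0,'p'): 0[coor,t=1,-]
e2 deliver 0→2: 2[part,t=1,-]
e3 deliver 2→0: ·
e4 deliver 0→1: 1[part,t=1,-]
e5 deliver 1→0: 0[coor,t=1,p]
e6 deliver 0→2: 2[part,t=1,p]
e7 deliver 0→1: 1[part,t=1,p]
e8 timeout(0): 0[coor,t=2,p]
e9 deliver 0→1: 1[part,t=2,p]
e10 deliver 1→0: ·
e11 deliver 0→1: ·
e12 deliver 2→1: ·
e13 deliver 2→0: ·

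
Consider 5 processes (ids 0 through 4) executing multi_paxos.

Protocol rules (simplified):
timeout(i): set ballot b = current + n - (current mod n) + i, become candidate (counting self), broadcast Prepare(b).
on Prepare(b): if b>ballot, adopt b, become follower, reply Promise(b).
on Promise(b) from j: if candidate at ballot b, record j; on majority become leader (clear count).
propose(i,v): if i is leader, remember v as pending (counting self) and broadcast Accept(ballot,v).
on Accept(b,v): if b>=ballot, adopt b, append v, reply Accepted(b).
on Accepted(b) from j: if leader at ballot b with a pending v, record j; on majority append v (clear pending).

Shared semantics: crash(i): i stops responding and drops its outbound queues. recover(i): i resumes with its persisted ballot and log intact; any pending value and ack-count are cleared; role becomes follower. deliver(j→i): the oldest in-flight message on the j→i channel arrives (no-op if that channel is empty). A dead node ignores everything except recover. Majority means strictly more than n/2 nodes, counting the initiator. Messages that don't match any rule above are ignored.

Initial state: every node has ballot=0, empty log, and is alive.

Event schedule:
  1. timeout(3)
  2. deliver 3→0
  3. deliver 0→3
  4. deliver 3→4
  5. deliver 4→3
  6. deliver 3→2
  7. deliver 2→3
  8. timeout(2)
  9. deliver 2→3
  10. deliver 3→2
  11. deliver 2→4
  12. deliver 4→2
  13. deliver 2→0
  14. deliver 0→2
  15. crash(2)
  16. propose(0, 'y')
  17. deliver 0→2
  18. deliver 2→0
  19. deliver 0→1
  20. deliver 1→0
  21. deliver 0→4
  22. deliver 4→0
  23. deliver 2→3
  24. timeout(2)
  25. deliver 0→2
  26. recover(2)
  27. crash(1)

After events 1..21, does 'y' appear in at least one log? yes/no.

after 1 — timeout(3): n3:cand/b8/[-]
after 2 — deliver 3→0: n0:foll/b8/[-]
after 3 — deliver 0→3: ·
after 4 — deliver 3→4: n4:foll/b8/[-]
after 5 — deliver 4→3: n3:lead/b8/[-]
after 6 — deliver 3→2: n2:foll/b8/[-]
after 7 — deliver 2→3: ·
after 8 — timeout(2): n2:cand/b12/[-]
after 9 — deliver 2→3: n3:foll/b12/[-]
after 10 — deliver 3→2: ·
after 11 — deliver 2→4: n4:foll/b12/[-]
after 12 — deliver 4→2: n2:lead/b12/[-]
after 13 — deliver 2→0: n0:foll/b12/[-]
after 14 — deliver 0→2: ·
after 15 — crash(2): n2:✗lead/b12/[-]
after 16 — propose(0,'y'): ·
after 17 — deliver 0→2: ·
after 18 — deliver 2→0: ·
after 19 — deliver 0→1: ·
after 20 — deliver 1→0: ·
after 21 — deliver 0→4: ·

no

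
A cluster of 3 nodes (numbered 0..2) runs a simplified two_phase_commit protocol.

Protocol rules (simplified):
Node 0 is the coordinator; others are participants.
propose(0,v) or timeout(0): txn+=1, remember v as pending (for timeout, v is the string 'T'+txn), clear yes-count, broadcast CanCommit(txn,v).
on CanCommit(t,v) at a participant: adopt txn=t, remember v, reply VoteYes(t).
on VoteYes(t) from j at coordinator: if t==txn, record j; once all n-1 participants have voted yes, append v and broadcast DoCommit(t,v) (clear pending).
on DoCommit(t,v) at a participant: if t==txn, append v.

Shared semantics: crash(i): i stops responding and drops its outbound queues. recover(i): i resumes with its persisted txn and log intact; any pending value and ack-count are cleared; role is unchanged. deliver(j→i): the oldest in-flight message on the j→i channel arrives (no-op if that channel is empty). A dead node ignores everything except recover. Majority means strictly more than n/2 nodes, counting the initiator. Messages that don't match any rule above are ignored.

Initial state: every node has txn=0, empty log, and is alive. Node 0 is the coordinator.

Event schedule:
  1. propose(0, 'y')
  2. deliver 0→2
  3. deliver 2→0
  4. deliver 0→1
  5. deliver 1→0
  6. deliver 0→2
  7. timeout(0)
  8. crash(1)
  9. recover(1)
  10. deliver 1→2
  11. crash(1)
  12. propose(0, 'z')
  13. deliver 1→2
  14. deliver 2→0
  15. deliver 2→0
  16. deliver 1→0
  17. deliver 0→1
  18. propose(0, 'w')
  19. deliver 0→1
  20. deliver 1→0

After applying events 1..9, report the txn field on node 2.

1

[1] propose(0,'y') → N0(coor t1 [-])
[2] deliver 0→2 → N2(part t1 [-])
[3] deliver 2→0 → ∅
[4] deliver 0→1 → N1(part t1 [-])
[5] deliver 1→0 → N0(coor t1 [y])
[6] deliver 0→2 → N2(part t1 [y])
[7] timeout(0) → N0(coor t2 [y])
[8] crash(1) → N1(✗part t1 [-])
[9] recover(1) → N1(part t1 [-])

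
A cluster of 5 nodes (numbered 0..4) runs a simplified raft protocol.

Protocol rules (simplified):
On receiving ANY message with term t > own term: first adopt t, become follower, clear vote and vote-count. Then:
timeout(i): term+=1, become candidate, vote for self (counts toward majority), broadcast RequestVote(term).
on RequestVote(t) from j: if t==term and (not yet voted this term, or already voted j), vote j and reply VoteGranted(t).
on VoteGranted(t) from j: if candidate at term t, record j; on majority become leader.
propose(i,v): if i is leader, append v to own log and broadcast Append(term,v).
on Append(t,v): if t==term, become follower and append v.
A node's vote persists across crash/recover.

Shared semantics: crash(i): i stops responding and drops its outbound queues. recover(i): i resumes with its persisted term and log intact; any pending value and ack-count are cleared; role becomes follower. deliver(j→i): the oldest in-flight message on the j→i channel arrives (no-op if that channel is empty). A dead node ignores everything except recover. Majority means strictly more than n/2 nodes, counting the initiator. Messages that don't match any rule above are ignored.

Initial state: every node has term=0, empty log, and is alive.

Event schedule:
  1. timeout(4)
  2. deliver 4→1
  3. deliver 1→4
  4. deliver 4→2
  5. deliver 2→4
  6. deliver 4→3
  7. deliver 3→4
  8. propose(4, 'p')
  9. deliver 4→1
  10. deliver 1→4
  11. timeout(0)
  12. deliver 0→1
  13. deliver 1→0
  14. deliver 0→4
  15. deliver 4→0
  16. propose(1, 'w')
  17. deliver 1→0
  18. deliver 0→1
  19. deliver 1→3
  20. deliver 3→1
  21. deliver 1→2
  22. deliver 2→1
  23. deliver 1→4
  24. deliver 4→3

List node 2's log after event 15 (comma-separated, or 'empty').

after 1 — timeout(4): n4:cand/t1/[-]
after 2 — deliver 4→1: n1:foll/t1/[-]
after 3 — deliver 1→4: ·
after 4 — deliver 4→2: n2:foll/t1/[-]
after 5 — deliver 2→4: n4:lead/t1/[-]
after 6 — deliver 4→3: n3:foll/t1/[-]
after 7 — deliver 3→4: ·
after 8 — propose(4,'p'): n4:lead/t1/[p]
after 9 — deliver 4→1: n1:foll/t1/[p]
after 10 — deliver 1→4: ·
after 11 — timeout(0): n0:cand/t1/[-]
after 12 — deliver 0→1: ·
after 13 — deliver 1→0: ·
after 14 — deliver 0→4: ·
after 15 — deliver 4→0: ·

empty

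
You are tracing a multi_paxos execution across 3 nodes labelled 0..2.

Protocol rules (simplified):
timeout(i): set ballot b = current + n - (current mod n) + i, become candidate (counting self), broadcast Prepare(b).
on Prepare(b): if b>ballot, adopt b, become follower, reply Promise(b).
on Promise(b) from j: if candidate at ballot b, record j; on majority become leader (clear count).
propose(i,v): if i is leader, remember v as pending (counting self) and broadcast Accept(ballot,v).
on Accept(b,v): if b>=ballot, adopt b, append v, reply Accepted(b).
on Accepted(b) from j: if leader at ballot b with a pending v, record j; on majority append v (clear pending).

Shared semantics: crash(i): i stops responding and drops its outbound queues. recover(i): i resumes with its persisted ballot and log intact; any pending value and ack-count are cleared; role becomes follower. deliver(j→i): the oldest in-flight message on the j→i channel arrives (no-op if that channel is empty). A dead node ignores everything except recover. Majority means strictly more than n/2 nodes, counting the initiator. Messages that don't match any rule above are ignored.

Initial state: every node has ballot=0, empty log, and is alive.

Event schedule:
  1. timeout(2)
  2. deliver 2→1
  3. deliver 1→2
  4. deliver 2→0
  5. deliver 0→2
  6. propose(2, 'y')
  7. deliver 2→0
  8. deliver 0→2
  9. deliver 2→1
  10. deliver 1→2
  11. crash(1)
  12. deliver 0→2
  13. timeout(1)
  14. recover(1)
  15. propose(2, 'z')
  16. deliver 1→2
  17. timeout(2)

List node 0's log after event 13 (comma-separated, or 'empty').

y

after 1 — timeout(2): n2:cand/b5/[-]
after 2 — deliver 2→1: n1:foll/b5/[-]
after 3 — deliver 1→2: n2:lead/b5/[-]
after 4 — deliver 2→0: n0:foll/b5/[-]
after 5 — deliver 0→2: ·
after 6 — propose(2,'y'): ·
after 7 — deliver 2→0: n0:foll/b5/[y]
after 8 — deliver 0→2: n2:lead/b5/[y]
after 9 — deliver 2→1: n1:foll/b5/[y]
after 10 — deliver 1→2: ·
after 11 — crash(1): n1:✗foll/b5/[y]
after 12 — deliver 0→2: ·
after 13 — timeout(1): ·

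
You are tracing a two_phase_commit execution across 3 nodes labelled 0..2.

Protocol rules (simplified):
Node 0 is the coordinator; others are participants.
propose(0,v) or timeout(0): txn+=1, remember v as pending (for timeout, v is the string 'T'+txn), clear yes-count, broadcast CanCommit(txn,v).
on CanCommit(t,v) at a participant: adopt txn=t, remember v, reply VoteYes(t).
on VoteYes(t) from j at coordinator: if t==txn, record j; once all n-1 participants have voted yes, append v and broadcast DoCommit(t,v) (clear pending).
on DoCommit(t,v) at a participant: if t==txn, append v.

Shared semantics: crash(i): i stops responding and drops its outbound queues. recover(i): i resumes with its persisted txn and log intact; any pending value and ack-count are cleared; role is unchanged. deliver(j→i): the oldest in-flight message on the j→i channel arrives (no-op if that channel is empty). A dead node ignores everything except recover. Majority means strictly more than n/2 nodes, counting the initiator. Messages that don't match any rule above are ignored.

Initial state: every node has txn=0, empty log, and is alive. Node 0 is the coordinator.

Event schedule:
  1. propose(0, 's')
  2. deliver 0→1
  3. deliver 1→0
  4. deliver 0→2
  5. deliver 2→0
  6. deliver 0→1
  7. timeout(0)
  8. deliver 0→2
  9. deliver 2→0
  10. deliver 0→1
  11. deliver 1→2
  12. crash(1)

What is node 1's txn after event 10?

1. propose(0,'s'):  <0:coor t1 ->
2. deliver 0→1:  <1:part t1 ->
3. deliver 1→0:  nop
4. deliver 0→2:  <2:part t1 ->
5. deliver 2→0:  <0:coor t1 s>
6. deliver 0→1:  <1:part t1 s>
7. timeout(0):  <0:coor t2 s>
8. deliver 0→2:  <2:part t1 s>
9. deliver 2→0:  nop
10. deliver 0→1:  <1:part t2 s>

2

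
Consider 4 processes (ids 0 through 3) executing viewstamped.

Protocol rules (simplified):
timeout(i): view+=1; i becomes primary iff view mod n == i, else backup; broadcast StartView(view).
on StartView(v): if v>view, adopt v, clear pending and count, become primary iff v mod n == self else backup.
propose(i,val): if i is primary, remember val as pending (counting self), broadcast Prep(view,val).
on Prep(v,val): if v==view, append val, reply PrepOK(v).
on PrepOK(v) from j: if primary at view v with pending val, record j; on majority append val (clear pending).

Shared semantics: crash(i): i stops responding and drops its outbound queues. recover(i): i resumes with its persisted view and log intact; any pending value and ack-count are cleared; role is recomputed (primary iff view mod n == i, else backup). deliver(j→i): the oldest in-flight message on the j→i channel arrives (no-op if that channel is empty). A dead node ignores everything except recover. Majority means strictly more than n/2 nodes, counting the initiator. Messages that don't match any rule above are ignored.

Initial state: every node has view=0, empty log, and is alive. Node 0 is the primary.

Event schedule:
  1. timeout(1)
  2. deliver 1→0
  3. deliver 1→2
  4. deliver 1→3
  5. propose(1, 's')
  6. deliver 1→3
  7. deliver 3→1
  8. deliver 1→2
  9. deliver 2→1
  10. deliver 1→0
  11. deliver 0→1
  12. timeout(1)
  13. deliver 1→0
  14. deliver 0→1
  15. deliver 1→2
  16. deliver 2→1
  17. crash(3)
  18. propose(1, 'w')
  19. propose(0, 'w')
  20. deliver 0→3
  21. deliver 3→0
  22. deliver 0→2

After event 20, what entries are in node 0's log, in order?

s

after 1 — timeout(1): n1:prim/v1/[-]
after 2 — deliver 1→0: n0:back/v1/[-]
after 3 — deliver 1→2: n2:back/v1/[-]
after 4 — deliver 1→3: n3:back/v1/[-]
after 5 — propose(1,'s'): ·
after 6 — deliver 1→3: n3:back/v1/[s]
after 7 — deliver 3→1: ·
after 8 — deliver 1→2: n2:back/v1/[s]
after 9 — deliver 2→1: n1:prim/v1/[s]
after 10 — deliver 1→0: n0:back/v1/[s]
after 11 — deliver 0→1: ·
after 12 — timeout(1): n1:back/v2/[s]
after 13 — deliver 1→0: n0:back/v2/[s]
after 14 — deliver 0→1: ·
after 15 — deliver 1→2: n2:prim/v2/[s]
after 16 — deliver 2→1: ·
after 17 — crash(3): n3:✗back/v1/[s]
after 18 — propose(1,'w'): ·
after 19 — propose(0,'w'): ·
after 20 — deliver 0→3: ·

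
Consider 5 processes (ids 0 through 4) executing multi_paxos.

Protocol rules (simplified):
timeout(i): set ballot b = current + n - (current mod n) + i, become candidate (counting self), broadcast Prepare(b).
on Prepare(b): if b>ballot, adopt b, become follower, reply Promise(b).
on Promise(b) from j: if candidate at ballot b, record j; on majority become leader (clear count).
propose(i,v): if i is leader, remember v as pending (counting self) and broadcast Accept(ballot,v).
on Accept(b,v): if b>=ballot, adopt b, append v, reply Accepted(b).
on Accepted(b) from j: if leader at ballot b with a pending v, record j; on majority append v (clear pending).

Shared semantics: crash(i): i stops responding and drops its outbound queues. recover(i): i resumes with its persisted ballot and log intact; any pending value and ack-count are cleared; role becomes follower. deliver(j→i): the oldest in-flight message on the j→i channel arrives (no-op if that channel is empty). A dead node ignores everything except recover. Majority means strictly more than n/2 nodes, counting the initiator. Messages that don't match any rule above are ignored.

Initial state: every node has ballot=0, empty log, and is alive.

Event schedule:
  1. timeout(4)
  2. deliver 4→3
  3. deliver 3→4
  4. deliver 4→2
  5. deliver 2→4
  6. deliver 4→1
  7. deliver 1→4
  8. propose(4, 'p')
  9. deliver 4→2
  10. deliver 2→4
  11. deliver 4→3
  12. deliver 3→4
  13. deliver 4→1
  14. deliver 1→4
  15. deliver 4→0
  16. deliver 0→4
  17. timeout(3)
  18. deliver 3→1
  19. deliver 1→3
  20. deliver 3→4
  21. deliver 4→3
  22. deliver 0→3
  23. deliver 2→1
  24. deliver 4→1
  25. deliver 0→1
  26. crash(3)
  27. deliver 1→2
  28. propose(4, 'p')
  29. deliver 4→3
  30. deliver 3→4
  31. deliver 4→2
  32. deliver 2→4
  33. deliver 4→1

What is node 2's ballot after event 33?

9

step 1 timeout(4): 4={cand,b=9,log=-}
step 2 deliver 4→3: 3={foll,b=9,log=-}
step 3 deliver 3→4: —
step 4 deliver 4→2: 2={foll,b=9,log=-}
step 5 deliver 2→4: 4={lead,b=9,log=-}
step 6 deliver 4→1: 1={foll,b=9,log=-}
step 7 deliver 1→4: —
step 8 propose(4,'p'): —
step 9 deliver 4→2: 2={foll,b=9,log=p}
step 10 deliver 2→4: —
step 11 deliver 4→3: 3={foll,b=9,log=p}
step 12 deliver 3→4: 4={lead,b=9,log=p}
step 13 deliver 4→1: 1={foll,b=9,log=p}
step 14 deliver 1→4: —
step 15 deliver 4→0: 0={foll,b=9,log=-}
step 16 deliver 0→4: —
step 17 timeout(3): 3={cand,b=13,log=p}
step 18 deliver 3→1: 1={foll,b=13,log=p}
step 19 deliver 1→3: —
step 20 deliver 3→4: 4={foll,b=13,log=p}
step 21 deliver 4→3: 3={lead,b=13,log=p}
step 22 deliver 0→3: —
step 23 deliver 2→1: —
step 24 deliver 4→1: —
step 25 deliver 0→1: —
step 26 crash(3): 3={✗lead,b=13,log=p}
step 27 deliver 1→2: —
step 28 propose(4,'p'): —
step 29 deliver 4→3: —
step 30 deliver 3→4: —
step 31 deliver 4→2: —
step 32 deliver 2→4: —
step 33 deliver 4→1: —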